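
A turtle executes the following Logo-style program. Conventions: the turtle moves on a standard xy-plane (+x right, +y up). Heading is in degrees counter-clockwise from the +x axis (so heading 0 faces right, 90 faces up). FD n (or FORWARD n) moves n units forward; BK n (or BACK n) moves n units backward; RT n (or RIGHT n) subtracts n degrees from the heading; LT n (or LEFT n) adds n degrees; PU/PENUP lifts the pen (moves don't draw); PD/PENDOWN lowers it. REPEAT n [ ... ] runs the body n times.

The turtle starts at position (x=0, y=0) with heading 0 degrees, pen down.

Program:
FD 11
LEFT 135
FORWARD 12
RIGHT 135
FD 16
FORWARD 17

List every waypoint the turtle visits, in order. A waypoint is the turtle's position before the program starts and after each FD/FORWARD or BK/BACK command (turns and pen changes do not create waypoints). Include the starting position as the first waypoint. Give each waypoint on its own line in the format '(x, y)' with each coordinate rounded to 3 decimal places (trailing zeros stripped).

Executing turtle program step by step:
Start: pos=(0,0), heading=0, pen down
FD 11: (0,0) -> (11,0) [heading=0, draw]
LT 135: heading 0 -> 135
FD 12: (11,0) -> (2.515,8.485) [heading=135, draw]
RT 135: heading 135 -> 0
FD 16: (2.515,8.485) -> (18.515,8.485) [heading=0, draw]
FD 17: (18.515,8.485) -> (35.515,8.485) [heading=0, draw]
Final: pos=(35.515,8.485), heading=0, 4 segment(s) drawn
Waypoints (5 total):
(0, 0)
(11, 0)
(2.515, 8.485)
(18.515, 8.485)
(35.515, 8.485)

Answer: (0, 0)
(11, 0)
(2.515, 8.485)
(18.515, 8.485)
(35.515, 8.485)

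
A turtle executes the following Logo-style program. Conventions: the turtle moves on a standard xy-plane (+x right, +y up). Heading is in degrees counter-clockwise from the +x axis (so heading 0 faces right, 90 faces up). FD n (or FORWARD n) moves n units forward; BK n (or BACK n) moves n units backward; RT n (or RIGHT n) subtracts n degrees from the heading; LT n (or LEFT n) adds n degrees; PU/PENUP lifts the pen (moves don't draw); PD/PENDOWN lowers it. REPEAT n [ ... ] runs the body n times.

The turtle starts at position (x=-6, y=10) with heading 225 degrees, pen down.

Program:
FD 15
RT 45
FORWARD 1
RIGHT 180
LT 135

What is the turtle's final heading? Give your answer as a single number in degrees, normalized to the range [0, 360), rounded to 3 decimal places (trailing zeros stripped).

Executing turtle program step by step:
Start: pos=(-6,10), heading=225, pen down
FD 15: (-6,10) -> (-16.607,-0.607) [heading=225, draw]
RT 45: heading 225 -> 180
FD 1: (-16.607,-0.607) -> (-17.607,-0.607) [heading=180, draw]
RT 180: heading 180 -> 0
LT 135: heading 0 -> 135
Final: pos=(-17.607,-0.607), heading=135, 2 segment(s) drawn

Answer: 135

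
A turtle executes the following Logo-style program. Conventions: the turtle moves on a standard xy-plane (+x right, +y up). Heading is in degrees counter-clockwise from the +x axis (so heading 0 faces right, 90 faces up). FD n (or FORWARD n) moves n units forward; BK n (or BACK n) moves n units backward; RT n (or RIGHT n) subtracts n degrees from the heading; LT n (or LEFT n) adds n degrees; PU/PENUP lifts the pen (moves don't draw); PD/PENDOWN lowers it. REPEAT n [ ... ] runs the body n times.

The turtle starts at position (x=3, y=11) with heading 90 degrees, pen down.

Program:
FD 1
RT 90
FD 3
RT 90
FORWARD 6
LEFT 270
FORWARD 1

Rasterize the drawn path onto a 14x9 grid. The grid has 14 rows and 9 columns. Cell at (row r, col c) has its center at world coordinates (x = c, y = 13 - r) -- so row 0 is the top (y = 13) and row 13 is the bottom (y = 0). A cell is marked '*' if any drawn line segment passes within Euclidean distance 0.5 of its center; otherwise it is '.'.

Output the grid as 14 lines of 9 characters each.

Answer: .........
...****..
...*..*..
......*..
......*..
......*..
......*..
.....**..
.........
.........
.........
.........
.........
.........

Derivation:
Segment 0: (3,11) -> (3,12)
Segment 1: (3,12) -> (6,12)
Segment 2: (6,12) -> (6,6)
Segment 3: (6,6) -> (5,6)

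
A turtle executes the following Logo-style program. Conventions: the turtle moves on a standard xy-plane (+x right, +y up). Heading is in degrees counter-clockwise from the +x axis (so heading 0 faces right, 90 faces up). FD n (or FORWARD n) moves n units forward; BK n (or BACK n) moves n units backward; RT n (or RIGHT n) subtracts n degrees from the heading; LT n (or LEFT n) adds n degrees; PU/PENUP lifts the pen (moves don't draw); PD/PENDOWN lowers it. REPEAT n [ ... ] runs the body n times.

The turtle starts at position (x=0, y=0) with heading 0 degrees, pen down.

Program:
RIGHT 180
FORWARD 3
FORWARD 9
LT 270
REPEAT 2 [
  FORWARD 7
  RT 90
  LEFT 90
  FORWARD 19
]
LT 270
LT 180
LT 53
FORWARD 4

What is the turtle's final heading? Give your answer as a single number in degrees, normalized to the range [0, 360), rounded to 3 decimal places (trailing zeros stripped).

Answer: 233

Derivation:
Executing turtle program step by step:
Start: pos=(0,0), heading=0, pen down
RT 180: heading 0 -> 180
FD 3: (0,0) -> (-3,0) [heading=180, draw]
FD 9: (-3,0) -> (-12,0) [heading=180, draw]
LT 270: heading 180 -> 90
REPEAT 2 [
  -- iteration 1/2 --
  FD 7: (-12,0) -> (-12,7) [heading=90, draw]
  RT 90: heading 90 -> 0
  LT 90: heading 0 -> 90
  FD 19: (-12,7) -> (-12,26) [heading=90, draw]
  -- iteration 2/2 --
  FD 7: (-12,26) -> (-12,33) [heading=90, draw]
  RT 90: heading 90 -> 0
  LT 90: heading 0 -> 90
  FD 19: (-12,33) -> (-12,52) [heading=90, draw]
]
LT 270: heading 90 -> 0
LT 180: heading 0 -> 180
LT 53: heading 180 -> 233
FD 4: (-12,52) -> (-14.407,48.805) [heading=233, draw]
Final: pos=(-14.407,48.805), heading=233, 7 segment(s) drawn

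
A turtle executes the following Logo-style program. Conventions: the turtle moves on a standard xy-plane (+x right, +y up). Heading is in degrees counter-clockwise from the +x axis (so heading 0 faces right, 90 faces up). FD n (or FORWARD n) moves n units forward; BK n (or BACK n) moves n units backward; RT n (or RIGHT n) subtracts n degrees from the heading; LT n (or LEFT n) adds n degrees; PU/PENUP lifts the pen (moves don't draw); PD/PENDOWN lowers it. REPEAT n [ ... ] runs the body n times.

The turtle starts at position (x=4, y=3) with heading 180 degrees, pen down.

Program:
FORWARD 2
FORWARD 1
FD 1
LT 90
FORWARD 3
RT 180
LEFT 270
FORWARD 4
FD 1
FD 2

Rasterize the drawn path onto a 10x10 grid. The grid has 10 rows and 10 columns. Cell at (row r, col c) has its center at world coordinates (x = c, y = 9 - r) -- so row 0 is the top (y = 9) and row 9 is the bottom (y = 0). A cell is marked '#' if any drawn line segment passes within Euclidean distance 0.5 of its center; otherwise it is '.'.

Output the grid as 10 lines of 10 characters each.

Answer: ..........
..........
..........
..........
..........
..........
#####.....
#.........
#.........
########..

Derivation:
Segment 0: (4,3) -> (2,3)
Segment 1: (2,3) -> (1,3)
Segment 2: (1,3) -> (0,3)
Segment 3: (0,3) -> (-0,0)
Segment 4: (-0,0) -> (4,-0)
Segment 5: (4,-0) -> (5,-0)
Segment 6: (5,-0) -> (7,-0)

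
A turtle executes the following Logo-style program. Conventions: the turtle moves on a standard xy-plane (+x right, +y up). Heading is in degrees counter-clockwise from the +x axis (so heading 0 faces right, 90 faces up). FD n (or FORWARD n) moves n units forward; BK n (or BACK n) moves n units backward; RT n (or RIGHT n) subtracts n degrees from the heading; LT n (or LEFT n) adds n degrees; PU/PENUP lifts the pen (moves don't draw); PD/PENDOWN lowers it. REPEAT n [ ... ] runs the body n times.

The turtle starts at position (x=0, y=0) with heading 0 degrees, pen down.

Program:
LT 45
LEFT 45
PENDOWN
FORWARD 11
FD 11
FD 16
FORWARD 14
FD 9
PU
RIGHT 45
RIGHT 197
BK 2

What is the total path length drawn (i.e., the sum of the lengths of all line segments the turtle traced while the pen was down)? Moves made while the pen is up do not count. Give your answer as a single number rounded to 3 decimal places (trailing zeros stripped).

Answer: 61

Derivation:
Executing turtle program step by step:
Start: pos=(0,0), heading=0, pen down
LT 45: heading 0 -> 45
LT 45: heading 45 -> 90
PD: pen down
FD 11: (0,0) -> (0,11) [heading=90, draw]
FD 11: (0,11) -> (0,22) [heading=90, draw]
FD 16: (0,22) -> (0,38) [heading=90, draw]
FD 14: (0,38) -> (0,52) [heading=90, draw]
FD 9: (0,52) -> (0,61) [heading=90, draw]
PU: pen up
RT 45: heading 90 -> 45
RT 197: heading 45 -> 208
BK 2: (0,61) -> (1.766,61.939) [heading=208, move]
Final: pos=(1.766,61.939), heading=208, 5 segment(s) drawn

Segment lengths:
  seg 1: (0,0) -> (0,11), length = 11
  seg 2: (0,11) -> (0,22), length = 11
  seg 3: (0,22) -> (0,38), length = 16
  seg 4: (0,38) -> (0,52), length = 14
  seg 5: (0,52) -> (0,61), length = 9
Total = 61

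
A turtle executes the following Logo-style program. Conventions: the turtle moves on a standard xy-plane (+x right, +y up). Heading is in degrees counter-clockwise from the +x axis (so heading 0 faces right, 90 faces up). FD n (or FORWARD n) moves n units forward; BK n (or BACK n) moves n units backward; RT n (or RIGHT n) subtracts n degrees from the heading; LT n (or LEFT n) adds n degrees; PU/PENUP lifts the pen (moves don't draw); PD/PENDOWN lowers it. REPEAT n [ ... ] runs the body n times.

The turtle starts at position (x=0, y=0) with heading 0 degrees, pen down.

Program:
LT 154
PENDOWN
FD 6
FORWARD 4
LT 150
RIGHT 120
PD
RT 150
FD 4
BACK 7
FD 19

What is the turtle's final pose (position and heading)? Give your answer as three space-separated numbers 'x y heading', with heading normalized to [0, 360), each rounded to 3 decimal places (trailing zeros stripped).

Answer: 4.277 13.331 34

Derivation:
Executing turtle program step by step:
Start: pos=(0,0), heading=0, pen down
LT 154: heading 0 -> 154
PD: pen down
FD 6: (0,0) -> (-5.393,2.63) [heading=154, draw]
FD 4: (-5.393,2.63) -> (-8.988,4.384) [heading=154, draw]
LT 150: heading 154 -> 304
RT 120: heading 304 -> 184
PD: pen down
RT 150: heading 184 -> 34
FD 4: (-8.988,4.384) -> (-5.672,6.62) [heading=34, draw]
BK 7: (-5.672,6.62) -> (-11.475,2.706) [heading=34, draw]
FD 19: (-11.475,2.706) -> (4.277,13.331) [heading=34, draw]
Final: pos=(4.277,13.331), heading=34, 5 segment(s) drawn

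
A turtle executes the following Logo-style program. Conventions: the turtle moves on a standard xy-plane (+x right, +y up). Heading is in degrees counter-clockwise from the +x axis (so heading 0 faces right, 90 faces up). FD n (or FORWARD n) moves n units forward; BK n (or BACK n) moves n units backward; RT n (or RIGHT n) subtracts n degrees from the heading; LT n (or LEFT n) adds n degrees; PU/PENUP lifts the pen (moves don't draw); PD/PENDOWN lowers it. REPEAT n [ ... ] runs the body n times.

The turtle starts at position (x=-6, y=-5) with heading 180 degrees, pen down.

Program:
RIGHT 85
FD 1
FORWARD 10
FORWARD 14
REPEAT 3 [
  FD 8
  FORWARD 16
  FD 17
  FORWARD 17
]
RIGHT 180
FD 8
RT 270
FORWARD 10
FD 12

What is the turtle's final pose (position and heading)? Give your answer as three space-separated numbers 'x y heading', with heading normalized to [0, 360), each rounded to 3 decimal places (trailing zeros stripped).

Answer: -0.73 187.191 5

Derivation:
Executing turtle program step by step:
Start: pos=(-6,-5), heading=180, pen down
RT 85: heading 180 -> 95
FD 1: (-6,-5) -> (-6.087,-4.004) [heading=95, draw]
FD 10: (-6.087,-4.004) -> (-6.959,5.958) [heading=95, draw]
FD 14: (-6.959,5.958) -> (-8.179,19.905) [heading=95, draw]
REPEAT 3 [
  -- iteration 1/3 --
  FD 8: (-8.179,19.905) -> (-8.876,27.874) [heading=95, draw]
  FD 16: (-8.876,27.874) -> (-10.271,43.814) [heading=95, draw]
  FD 17: (-10.271,43.814) -> (-11.752,60.749) [heading=95, draw]
  FD 17: (-11.752,60.749) -> (-13.234,77.684) [heading=95, draw]
  -- iteration 2/3 --
  FD 8: (-13.234,77.684) -> (-13.931,85.654) [heading=95, draw]
  FD 16: (-13.931,85.654) -> (-15.326,101.593) [heading=95, draw]
  FD 17: (-15.326,101.593) -> (-16.807,118.528) [heading=95, draw]
  FD 17: (-16.807,118.528) -> (-18.289,135.463) [heading=95, draw]
  -- iteration 3/3 --
  FD 8: (-18.289,135.463) -> (-18.986,143.433) [heading=95, draw]
  FD 16: (-18.986,143.433) -> (-20.381,159.372) [heading=95, draw]
  FD 17: (-20.381,159.372) -> (-21.862,176.307) [heading=95, draw]
  FD 17: (-21.862,176.307) -> (-23.344,193.243) [heading=95, draw]
]
RT 180: heading 95 -> 275
FD 8: (-23.344,193.243) -> (-22.647,185.273) [heading=275, draw]
RT 270: heading 275 -> 5
FD 10: (-22.647,185.273) -> (-12.685,186.145) [heading=5, draw]
FD 12: (-12.685,186.145) -> (-0.73,187.191) [heading=5, draw]
Final: pos=(-0.73,187.191), heading=5, 18 segment(s) drawn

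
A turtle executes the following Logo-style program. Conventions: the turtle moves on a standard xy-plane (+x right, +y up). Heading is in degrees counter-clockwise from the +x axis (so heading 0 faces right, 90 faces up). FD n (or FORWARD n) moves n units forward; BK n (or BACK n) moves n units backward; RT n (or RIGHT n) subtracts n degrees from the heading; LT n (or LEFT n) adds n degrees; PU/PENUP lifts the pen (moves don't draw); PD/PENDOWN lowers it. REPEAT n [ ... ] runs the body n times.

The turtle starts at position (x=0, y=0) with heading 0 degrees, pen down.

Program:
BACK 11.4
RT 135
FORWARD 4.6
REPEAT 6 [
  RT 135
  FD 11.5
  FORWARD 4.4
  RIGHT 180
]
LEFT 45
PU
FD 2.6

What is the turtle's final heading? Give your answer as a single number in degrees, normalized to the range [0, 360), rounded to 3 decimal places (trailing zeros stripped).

Answer: 180

Derivation:
Executing turtle program step by step:
Start: pos=(0,0), heading=0, pen down
BK 11.4: (0,0) -> (-11.4,0) [heading=0, draw]
RT 135: heading 0 -> 225
FD 4.6: (-11.4,0) -> (-14.653,-3.253) [heading=225, draw]
REPEAT 6 [
  -- iteration 1/6 --
  RT 135: heading 225 -> 90
  FD 11.5: (-14.653,-3.253) -> (-14.653,8.247) [heading=90, draw]
  FD 4.4: (-14.653,8.247) -> (-14.653,12.647) [heading=90, draw]
  RT 180: heading 90 -> 270
  -- iteration 2/6 --
  RT 135: heading 270 -> 135
  FD 11.5: (-14.653,12.647) -> (-22.784,20.779) [heading=135, draw]
  FD 4.4: (-22.784,20.779) -> (-25.896,23.89) [heading=135, draw]
  RT 180: heading 135 -> 315
  -- iteration 3/6 --
  RT 135: heading 315 -> 180
  FD 11.5: (-25.896,23.89) -> (-37.396,23.89) [heading=180, draw]
  FD 4.4: (-37.396,23.89) -> (-41.796,23.89) [heading=180, draw]
  RT 180: heading 180 -> 0
  -- iteration 4/6 --
  RT 135: heading 0 -> 225
  FD 11.5: (-41.796,23.89) -> (-49.927,15.759) [heading=225, draw]
  FD 4.4: (-49.927,15.759) -> (-53.039,12.647) [heading=225, draw]
  RT 180: heading 225 -> 45
  -- iteration 5/6 --
  RT 135: heading 45 -> 270
  FD 11.5: (-53.039,12.647) -> (-53.039,1.147) [heading=270, draw]
  FD 4.4: (-53.039,1.147) -> (-53.039,-3.253) [heading=270, draw]
  RT 180: heading 270 -> 90
  -- iteration 6/6 --
  RT 135: heading 90 -> 315
  FD 11.5: (-53.039,-3.253) -> (-44.907,-11.384) [heading=315, draw]
  FD 4.4: (-44.907,-11.384) -> (-41.796,-14.496) [heading=315, draw]
  RT 180: heading 315 -> 135
]
LT 45: heading 135 -> 180
PU: pen up
FD 2.6: (-41.796,-14.496) -> (-44.396,-14.496) [heading=180, move]
Final: pos=(-44.396,-14.496), heading=180, 14 segment(s) drawn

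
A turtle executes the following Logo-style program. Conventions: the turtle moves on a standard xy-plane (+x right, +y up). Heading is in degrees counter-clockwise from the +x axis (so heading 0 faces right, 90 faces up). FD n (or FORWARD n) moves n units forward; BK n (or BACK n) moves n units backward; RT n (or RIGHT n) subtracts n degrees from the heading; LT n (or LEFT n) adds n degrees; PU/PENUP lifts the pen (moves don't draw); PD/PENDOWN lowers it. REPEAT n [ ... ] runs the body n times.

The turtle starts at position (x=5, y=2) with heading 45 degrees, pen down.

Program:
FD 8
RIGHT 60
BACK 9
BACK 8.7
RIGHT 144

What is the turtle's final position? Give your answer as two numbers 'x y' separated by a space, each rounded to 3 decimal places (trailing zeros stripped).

Executing turtle program step by step:
Start: pos=(5,2), heading=45, pen down
FD 8: (5,2) -> (10.657,7.657) [heading=45, draw]
RT 60: heading 45 -> 345
BK 9: (10.657,7.657) -> (1.964,9.986) [heading=345, draw]
BK 8.7: (1.964,9.986) -> (-6.44,12.238) [heading=345, draw]
RT 144: heading 345 -> 201
Final: pos=(-6.44,12.238), heading=201, 3 segment(s) drawn

Answer: -6.44 12.238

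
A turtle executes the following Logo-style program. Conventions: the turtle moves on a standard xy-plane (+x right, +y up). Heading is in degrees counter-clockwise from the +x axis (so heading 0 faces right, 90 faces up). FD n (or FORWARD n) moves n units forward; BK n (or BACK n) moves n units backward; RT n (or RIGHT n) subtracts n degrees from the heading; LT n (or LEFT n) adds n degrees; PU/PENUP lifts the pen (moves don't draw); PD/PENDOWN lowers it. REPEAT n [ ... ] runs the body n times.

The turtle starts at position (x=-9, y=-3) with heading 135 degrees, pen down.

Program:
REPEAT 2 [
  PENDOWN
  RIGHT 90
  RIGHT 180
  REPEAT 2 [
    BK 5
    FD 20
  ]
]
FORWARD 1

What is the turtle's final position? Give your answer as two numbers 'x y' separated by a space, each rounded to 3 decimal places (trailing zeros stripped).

Answer: -8.293 -46.134

Derivation:
Executing turtle program step by step:
Start: pos=(-9,-3), heading=135, pen down
REPEAT 2 [
  -- iteration 1/2 --
  PD: pen down
  RT 90: heading 135 -> 45
  RT 180: heading 45 -> 225
  REPEAT 2 [
    -- iteration 1/2 --
    BK 5: (-9,-3) -> (-5.464,0.536) [heading=225, draw]
    FD 20: (-5.464,0.536) -> (-19.607,-13.607) [heading=225, draw]
    -- iteration 2/2 --
    BK 5: (-19.607,-13.607) -> (-16.071,-10.071) [heading=225, draw]
    FD 20: (-16.071,-10.071) -> (-30.213,-24.213) [heading=225, draw]
  ]
  -- iteration 2/2 --
  PD: pen down
  RT 90: heading 225 -> 135
  RT 180: heading 135 -> 315
  REPEAT 2 [
    -- iteration 1/2 --
    BK 5: (-30.213,-24.213) -> (-33.749,-20.678) [heading=315, draw]
    FD 20: (-33.749,-20.678) -> (-19.607,-34.82) [heading=315, draw]
    -- iteration 2/2 --
    BK 5: (-19.607,-34.82) -> (-23.142,-31.284) [heading=315, draw]
    FD 20: (-23.142,-31.284) -> (-9,-45.426) [heading=315, draw]
  ]
]
FD 1: (-9,-45.426) -> (-8.293,-46.134) [heading=315, draw]
Final: pos=(-8.293,-46.134), heading=315, 9 segment(s) drawn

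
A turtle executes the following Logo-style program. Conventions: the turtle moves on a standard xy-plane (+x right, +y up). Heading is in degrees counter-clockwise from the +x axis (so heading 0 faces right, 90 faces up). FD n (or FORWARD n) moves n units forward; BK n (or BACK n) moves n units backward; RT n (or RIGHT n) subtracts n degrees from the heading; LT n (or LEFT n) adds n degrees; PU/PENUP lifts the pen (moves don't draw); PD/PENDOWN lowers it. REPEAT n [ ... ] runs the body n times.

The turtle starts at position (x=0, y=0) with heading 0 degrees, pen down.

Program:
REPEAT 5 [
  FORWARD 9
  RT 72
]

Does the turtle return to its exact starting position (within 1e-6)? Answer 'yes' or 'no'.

Answer: yes

Derivation:
Executing turtle program step by step:
Start: pos=(0,0), heading=0, pen down
REPEAT 5 [
  -- iteration 1/5 --
  FD 9: (0,0) -> (9,0) [heading=0, draw]
  RT 72: heading 0 -> 288
  -- iteration 2/5 --
  FD 9: (9,0) -> (11.781,-8.56) [heading=288, draw]
  RT 72: heading 288 -> 216
  -- iteration 3/5 --
  FD 9: (11.781,-8.56) -> (4.5,-13.85) [heading=216, draw]
  RT 72: heading 216 -> 144
  -- iteration 4/5 --
  FD 9: (4.5,-13.85) -> (-2.781,-8.56) [heading=144, draw]
  RT 72: heading 144 -> 72
  -- iteration 5/5 --
  FD 9: (-2.781,-8.56) -> (0,0) [heading=72, draw]
  RT 72: heading 72 -> 0
]
Final: pos=(0,0), heading=0, 5 segment(s) drawn

Start position: (0, 0)
Final position: (0, 0)
Distance = 0; < 1e-6 -> CLOSED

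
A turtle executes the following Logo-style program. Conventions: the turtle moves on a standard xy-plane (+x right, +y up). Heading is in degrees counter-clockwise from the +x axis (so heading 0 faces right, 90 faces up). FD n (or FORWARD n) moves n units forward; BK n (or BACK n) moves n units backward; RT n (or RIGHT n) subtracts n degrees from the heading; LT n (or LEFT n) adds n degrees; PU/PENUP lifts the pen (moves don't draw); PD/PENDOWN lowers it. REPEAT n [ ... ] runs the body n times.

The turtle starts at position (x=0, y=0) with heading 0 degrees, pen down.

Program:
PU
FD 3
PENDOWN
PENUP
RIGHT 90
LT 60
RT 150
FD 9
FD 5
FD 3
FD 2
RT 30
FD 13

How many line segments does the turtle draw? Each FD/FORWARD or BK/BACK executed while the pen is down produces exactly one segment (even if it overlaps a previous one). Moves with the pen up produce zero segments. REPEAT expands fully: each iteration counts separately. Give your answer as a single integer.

Answer: 0

Derivation:
Executing turtle program step by step:
Start: pos=(0,0), heading=0, pen down
PU: pen up
FD 3: (0,0) -> (3,0) [heading=0, move]
PD: pen down
PU: pen up
RT 90: heading 0 -> 270
LT 60: heading 270 -> 330
RT 150: heading 330 -> 180
FD 9: (3,0) -> (-6,0) [heading=180, move]
FD 5: (-6,0) -> (-11,0) [heading=180, move]
FD 3: (-11,0) -> (-14,0) [heading=180, move]
FD 2: (-14,0) -> (-16,0) [heading=180, move]
RT 30: heading 180 -> 150
FD 13: (-16,0) -> (-27.258,6.5) [heading=150, move]
Final: pos=(-27.258,6.5), heading=150, 0 segment(s) drawn
Segments drawn: 0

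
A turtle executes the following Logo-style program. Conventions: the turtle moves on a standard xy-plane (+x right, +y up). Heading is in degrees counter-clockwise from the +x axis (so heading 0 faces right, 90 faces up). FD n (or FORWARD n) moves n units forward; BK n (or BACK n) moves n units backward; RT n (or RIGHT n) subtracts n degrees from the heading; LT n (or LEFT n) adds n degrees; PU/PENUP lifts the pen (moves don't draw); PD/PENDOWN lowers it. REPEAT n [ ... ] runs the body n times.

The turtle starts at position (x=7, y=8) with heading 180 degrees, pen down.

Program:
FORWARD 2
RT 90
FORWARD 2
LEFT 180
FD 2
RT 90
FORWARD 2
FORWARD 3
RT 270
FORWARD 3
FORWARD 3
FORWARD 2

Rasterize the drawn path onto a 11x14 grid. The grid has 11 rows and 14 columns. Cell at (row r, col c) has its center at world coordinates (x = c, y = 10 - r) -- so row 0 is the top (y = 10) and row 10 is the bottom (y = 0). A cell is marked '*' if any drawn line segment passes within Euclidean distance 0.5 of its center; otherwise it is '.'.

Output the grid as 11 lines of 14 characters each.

Answer: .....*........
.....*........
********......
*.............
*.............
*.............
*.............
*.............
*.............
*.............
*.............

Derivation:
Segment 0: (7,8) -> (5,8)
Segment 1: (5,8) -> (5,10)
Segment 2: (5,10) -> (5,8)
Segment 3: (5,8) -> (3,8)
Segment 4: (3,8) -> (0,8)
Segment 5: (0,8) -> (0,5)
Segment 6: (0,5) -> (0,2)
Segment 7: (0,2) -> (0,0)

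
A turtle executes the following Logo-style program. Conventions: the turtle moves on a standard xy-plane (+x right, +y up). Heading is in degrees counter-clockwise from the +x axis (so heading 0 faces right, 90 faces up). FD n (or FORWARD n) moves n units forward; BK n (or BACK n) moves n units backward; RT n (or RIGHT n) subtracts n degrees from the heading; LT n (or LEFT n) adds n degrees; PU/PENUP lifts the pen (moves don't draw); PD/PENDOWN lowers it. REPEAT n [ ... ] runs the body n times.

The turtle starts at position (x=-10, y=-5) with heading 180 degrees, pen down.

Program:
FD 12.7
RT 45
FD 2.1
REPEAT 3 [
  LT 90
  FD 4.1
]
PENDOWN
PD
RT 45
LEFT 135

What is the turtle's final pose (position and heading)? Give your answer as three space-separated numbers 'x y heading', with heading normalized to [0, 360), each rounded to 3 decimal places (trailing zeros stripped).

Executing turtle program step by step:
Start: pos=(-10,-5), heading=180, pen down
FD 12.7: (-10,-5) -> (-22.7,-5) [heading=180, draw]
RT 45: heading 180 -> 135
FD 2.1: (-22.7,-5) -> (-24.185,-3.515) [heading=135, draw]
REPEAT 3 [
  -- iteration 1/3 --
  LT 90: heading 135 -> 225
  FD 4.1: (-24.185,-3.515) -> (-27.084,-6.414) [heading=225, draw]
  -- iteration 2/3 --
  LT 90: heading 225 -> 315
  FD 4.1: (-27.084,-6.414) -> (-24.185,-9.313) [heading=315, draw]
  -- iteration 3/3 --
  LT 90: heading 315 -> 45
  FD 4.1: (-24.185,-9.313) -> (-21.286,-6.414) [heading=45, draw]
]
PD: pen down
PD: pen down
RT 45: heading 45 -> 0
LT 135: heading 0 -> 135
Final: pos=(-21.286,-6.414), heading=135, 5 segment(s) drawn

Answer: -21.286 -6.414 135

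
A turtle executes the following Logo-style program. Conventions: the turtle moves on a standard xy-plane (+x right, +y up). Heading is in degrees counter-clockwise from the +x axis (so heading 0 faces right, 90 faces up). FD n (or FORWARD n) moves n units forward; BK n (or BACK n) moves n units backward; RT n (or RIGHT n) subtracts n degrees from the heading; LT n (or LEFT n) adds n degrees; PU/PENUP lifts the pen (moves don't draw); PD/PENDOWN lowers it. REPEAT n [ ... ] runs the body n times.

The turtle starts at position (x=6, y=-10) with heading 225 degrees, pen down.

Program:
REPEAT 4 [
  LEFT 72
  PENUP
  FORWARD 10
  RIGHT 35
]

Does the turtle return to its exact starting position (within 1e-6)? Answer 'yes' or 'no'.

Answer: no

Derivation:
Executing turtle program step by step:
Start: pos=(6,-10), heading=225, pen down
REPEAT 4 [
  -- iteration 1/4 --
  LT 72: heading 225 -> 297
  PU: pen up
  FD 10: (6,-10) -> (10.54,-18.91) [heading=297, move]
  RT 35: heading 297 -> 262
  -- iteration 2/4 --
  LT 72: heading 262 -> 334
  PU: pen up
  FD 10: (10.54,-18.91) -> (19.528,-23.294) [heading=334, move]
  RT 35: heading 334 -> 299
  -- iteration 3/4 --
  LT 72: heading 299 -> 11
  PU: pen up
  FD 10: (19.528,-23.294) -> (29.344,-21.386) [heading=11, move]
  RT 35: heading 11 -> 336
  -- iteration 4/4 --
  LT 72: heading 336 -> 48
  PU: pen up
  FD 10: (29.344,-21.386) -> (36.035,-13.954) [heading=48, move]
  RT 35: heading 48 -> 13
]
Final: pos=(36.035,-13.954), heading=13, 0 segment(s) drawn

Start position: (6, -10)
Final position: (36.035, -13.954)
Distance = 30.295; >= 1e-6 -> NOT closed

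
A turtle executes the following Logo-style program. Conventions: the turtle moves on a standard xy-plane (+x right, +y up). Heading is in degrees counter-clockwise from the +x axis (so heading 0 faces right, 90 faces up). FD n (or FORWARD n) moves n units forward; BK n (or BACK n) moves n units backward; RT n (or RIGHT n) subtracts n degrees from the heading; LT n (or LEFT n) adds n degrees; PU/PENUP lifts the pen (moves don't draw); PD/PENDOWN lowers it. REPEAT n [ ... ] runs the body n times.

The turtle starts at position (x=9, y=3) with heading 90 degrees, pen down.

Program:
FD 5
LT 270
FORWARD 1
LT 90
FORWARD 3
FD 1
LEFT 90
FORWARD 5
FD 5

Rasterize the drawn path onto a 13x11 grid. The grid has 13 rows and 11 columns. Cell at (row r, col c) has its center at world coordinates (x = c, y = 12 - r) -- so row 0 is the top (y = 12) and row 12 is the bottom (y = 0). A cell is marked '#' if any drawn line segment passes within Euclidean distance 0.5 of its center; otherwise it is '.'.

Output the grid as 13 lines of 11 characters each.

Answer: ###########
..........#
..........#
..........#
.........##
.........#.
.........#.
.........#.
.........#.
.........#.
...........
...........
...........

Derivation:
Segment 0: (9,3) -> (9,8)
Segment 1: (9,8) -> (10,8)
Segment 2: (10,8) -> (10,11)
Segment 3: (10,11) -> (10,12)
Segment 4: (10,12) -> (5,12)
Segment 5: (5,12) -> (0,12)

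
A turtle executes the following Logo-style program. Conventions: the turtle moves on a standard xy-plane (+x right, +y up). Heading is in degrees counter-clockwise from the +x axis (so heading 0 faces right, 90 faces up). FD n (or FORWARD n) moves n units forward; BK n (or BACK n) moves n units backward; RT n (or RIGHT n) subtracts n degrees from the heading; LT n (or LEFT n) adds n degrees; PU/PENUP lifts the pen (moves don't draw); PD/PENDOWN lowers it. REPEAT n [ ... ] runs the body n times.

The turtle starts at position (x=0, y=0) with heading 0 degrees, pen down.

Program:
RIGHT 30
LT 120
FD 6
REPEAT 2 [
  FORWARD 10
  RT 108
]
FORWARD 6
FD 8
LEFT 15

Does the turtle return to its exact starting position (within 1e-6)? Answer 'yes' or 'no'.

Answer: no

Derivation:
Executing turtle program step by step:
Start: pos=(0,0), heading=0, pen down
RT 30: heading 0 -> 330
LT 120: heading 330 -> 90
FD 6: (0,0) -> (0,6) [heading=90, draw]
REPEAT 2 [
  -- iteration 1/2 --
  FD 10: (0,6) -> (0,16) [heading=90, draw]
  RT 108: heading 90 -> 342
  -- iteration 2/2 --
  FD 10: (0,16) -> (9.511,12.91) [heading=342, draw]
  RT 108: heading 342 -> 234
]
FD 6: (9.511,12.91) -> (5.984,8.056) [heading=234, draw]
FD 8: (5.984,8.056) -> (1.282,1.584) [heading=234, draw]
LT 15: heading 234 -> 249
Final: pos=(1.282,1.584), heading=249, 5 segment(s) drawn

Start position: (0, 0)
Final position: (1.282, 1.584)
Distance = 2.037; >= 1e-6 -> NOT closed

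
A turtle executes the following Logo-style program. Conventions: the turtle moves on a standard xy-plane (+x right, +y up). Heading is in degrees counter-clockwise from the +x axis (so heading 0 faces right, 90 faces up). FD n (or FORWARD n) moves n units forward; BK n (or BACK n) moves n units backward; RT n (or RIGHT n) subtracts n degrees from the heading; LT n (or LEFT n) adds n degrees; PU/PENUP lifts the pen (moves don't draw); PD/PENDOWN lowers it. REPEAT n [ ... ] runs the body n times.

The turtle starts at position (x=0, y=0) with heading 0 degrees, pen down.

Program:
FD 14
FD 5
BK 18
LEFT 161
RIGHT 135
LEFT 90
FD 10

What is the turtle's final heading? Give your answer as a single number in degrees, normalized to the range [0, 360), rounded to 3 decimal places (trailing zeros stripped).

Executing turtle program step by step:
Start: pos=(0,0), heading=0, pen down
FD 14: (0,0) -> (14,0) [heading=0, draw]
FD 5: (14,0) -> (19,0) [heading=0, draw]
BK 18: (19,0) -> (1,0) [heading=0, draw]
LT 161: heading 0 -> 161
RT 135: heading 161 -> 26
LT 90: heading 26 -> 116
FD 10: (1,0) -> (-3.384,8.988) [heading=116, draw]
Final: pos=(-3.384,8.988), heading=116, 4 segment(s) drawn

Answer: 116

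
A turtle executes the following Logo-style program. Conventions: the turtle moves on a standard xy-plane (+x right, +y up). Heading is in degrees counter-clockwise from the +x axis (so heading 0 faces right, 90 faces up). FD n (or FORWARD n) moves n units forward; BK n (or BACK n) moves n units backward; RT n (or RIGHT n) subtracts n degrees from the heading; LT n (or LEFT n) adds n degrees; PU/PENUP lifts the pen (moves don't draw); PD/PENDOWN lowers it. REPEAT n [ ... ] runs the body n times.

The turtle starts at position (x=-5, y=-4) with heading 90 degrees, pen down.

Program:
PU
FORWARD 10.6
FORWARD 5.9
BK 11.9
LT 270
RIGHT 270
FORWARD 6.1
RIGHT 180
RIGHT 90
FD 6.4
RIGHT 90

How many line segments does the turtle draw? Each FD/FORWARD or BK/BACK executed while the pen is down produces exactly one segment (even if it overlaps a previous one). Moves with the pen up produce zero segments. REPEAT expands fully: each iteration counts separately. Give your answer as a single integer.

Executing turtle program step by step:
Start: pos=(-5,-4), heading=90, pen down
PU: pen up
FD 10.6: (-5,-4) -> (-5,6.6) [heading=90, move]
FD 5.9: (-5,6.6) -> (-5,12.5) [heading=90, move]
BK 11.9: (-5,12.5) -> (-5,0.6) [heading=90, move]
LT 270: heading 90 -> 0
RT 270: heading 0 -> 90
FD 6.1: (-5,0.6) -> (-5,6.7) [heading=90, move]
RT 180: heading 90 -> 270
RT 90: heading 270 -> 180
FD 6.4: (-5,6.7) -> (-11.4,6.7) [heading=180, move]
RT 90: heading 180 -> 90
Final: pos=(-11.4,6.7), heading=90, 0 segment(s) drawn
Segments drawn: 0

Answer: 0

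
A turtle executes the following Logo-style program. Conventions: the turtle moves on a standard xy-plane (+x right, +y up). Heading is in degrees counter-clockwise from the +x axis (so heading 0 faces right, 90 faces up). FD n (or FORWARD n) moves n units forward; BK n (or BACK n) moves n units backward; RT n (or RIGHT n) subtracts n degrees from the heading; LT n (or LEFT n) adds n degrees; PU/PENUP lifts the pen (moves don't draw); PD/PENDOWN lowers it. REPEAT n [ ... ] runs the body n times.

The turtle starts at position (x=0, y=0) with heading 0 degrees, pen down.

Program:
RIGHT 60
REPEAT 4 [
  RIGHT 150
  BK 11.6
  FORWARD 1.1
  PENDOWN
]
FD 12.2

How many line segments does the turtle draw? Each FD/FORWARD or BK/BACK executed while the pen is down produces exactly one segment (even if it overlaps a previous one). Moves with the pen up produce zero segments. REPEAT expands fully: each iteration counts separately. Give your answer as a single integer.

Answer: 9

Derivation:
Executing turtle program step by step:
Start: pos=(0,0), heading=0, pen down
RT 60: heading 0 -> 300
REPEAT 4 [
  -- iteration 1/4 --
  RT 150: heading 300 -> 150
  BK 11.6: (0,0) -> (10.046,-5.8) [heading=150, draw]
  FD 1.1: (10.046,-5.8) -> (9.093,-5.25) [heading=150, draw]
  PD: pen down
  -- iteration 2/4 --
  RT 150: heading 150 -> 0
  BK 11.6: (9.093,-5.25) -> (-2.507,-5.25) [heading=0, draw]
  FD 1.1: (-2.507,-5.25) -> (-1.407,-5.25) [heading=0, draw]
  PD: pen down
  -- iteration 3/4 --
  RT 150: heading 0 -> 210
  BK 11.6: (-1.407,-5.25) -> (8.639,0.55) [heading=210, draw]
  FD 1.1: (8.639,0.55) -> (7.687,0) [heading=210, draw]
  PD: pen down
  -- iteration 4/4 --
  RT 150: heading 210 -> 60
  BK 11.6: (7.687,0) -> (1.887,-10.046) [heading=60, draw]
  FD 1.1: (1.887,-10.046) -> (2.437,-9.093) [heading=60, draw]
  PD: pen down
]
FD 12.2: (2.437,-9.093) -> (8.537,1.472) [heading=60, draw]
Final: pos=(8.537,1.472), heading=60, 9 segment(s) drawn
Segments drawn: 9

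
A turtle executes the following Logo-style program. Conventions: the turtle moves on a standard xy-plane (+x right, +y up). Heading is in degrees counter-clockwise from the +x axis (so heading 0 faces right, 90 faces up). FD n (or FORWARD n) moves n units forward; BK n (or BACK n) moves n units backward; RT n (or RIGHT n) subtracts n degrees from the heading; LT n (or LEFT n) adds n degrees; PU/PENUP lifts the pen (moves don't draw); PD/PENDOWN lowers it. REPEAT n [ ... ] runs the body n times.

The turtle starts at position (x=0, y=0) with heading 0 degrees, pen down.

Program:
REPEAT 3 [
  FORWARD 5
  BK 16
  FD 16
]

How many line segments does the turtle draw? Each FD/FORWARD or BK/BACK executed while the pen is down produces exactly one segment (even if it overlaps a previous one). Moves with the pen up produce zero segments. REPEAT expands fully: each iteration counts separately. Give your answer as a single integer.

Answer: 9

Derivation:
Executing turtle program step by step:
Start: pos=(0,0), heading=0, pen down
REPEAT 3 [
  -- iteration 1/3 --
  FD 5: (0,0) -> (5,0) [heading=0, draw]
  BK 16: (5,0) -> (-11,0) [heading=0, draw]
  FD 16: (-11,0) -> (5,0) [heading=0, draw]
  -- iteration 2/3 --
  FD 5: (5,0) -> (10,0) [heading=0, draw]
  BK 16: (10,0) -> (-6,0) [heading=0, draw]
  FD 16: (-6,0) -> (10,0) [heading=0, draw]
  -- iteration 3/3 --
  FD 5: (10,0) -> (15,0) [heading=0, draw]
  BK 16: (15,0) -> (-1,0) [heading=0, draw]
  FD 16: (-1,0) -> (15,0) [heading=0, draw]
]
Final: pos=(15,0), heading=0, 9 segment(s) drawn
Segments drawn: 9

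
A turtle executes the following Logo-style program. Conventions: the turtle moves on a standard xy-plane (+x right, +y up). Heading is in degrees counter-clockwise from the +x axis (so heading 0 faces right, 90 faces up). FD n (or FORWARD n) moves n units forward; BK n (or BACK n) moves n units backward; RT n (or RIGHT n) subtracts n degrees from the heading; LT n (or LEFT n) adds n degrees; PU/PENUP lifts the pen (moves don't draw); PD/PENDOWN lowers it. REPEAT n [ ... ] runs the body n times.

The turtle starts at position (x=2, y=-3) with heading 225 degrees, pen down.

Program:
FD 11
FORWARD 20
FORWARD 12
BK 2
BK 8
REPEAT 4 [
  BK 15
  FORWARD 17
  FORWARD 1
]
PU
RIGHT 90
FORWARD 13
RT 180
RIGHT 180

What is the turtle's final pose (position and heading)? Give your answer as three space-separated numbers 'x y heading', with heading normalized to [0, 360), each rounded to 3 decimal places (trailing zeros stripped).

Answer: -39.012 -25.627 135

Derivation:
Executing turtle program step by step:
Start: pos=(2,-3), heading=225, pen down
FD 11: (2,-3) -> (-5.778,-10.778) [heading=225, draw]
FD 20: (-5.778,-10.778) -> (-19.92,-24.92) [heading=225, draw]
FD 12: (-19.92,-24.92) -> (-28.406,-33.406) [heading=225, draw]
BK 2: (-28.406,-33.406) -> (-26.991,-31.991) [heading=225, draw]
BK 8: (-26.991,-31.991) -> (-21.335,-26.335) [heading=225, draw]
REPEAT 4 [
  -- iteration 1/4 --
  BK 15: (-21.335,-26.335) -> (-10.728,-15.728) [heading=225, draw]
  FD 17: (-10.728,-15.728) -> (-22.749,-27.749) [heading=225, draw]
  FD 1: (-22.749,-27.749) -> (-23.456,-28.456) [heading=225, draw]
  -- iteration 2/4 --
  BK 15: (-23.456,-28.456) -> (-12.849,-17.849) [heading=225, draw]
  FD 17: (-12.849,-17.849) -> (-24.87,-29.87) [heading=225, draw]
  FD 1: (-24.87,-29.87) -> (-25.577,-30.577) [heading=225, draw]
  -- iteration 3/4 --
  BK 15: (-25.577,-30.577) -> (-14.971,-19.971) [heading=225, draw]
  FD 17: (-14.971,-19.971) -> (-26.991,-31.991) [heading=225, draw]
  FD 1: (-26.991,-31.991) -> (-27.698,-32.698) [heading=225, draw]
  -- iteration 4/4 --
  BK 15: (-27.698,-32.698) -> (-17.092,-22.092) [heading=225, draw]
  FD 17: (-17.092,-22.092) -> (-29.113,-34.113) [heading=225, draw]
  FD 1: (-29.113,-34.113) -> (-29.82,-34.82) [heading=225, draw]
]
PU: pen up
RT 90: heading 225 -> 135
FD 13: (-29.82,-34.82) -> (-39.012,-25.627) [heading=135, move]
RT 180: heading 135 -> 315
RT 180: heading 315 -> 135
Final: pos=(-39.012,-25.627), heading=135, 17 segment(s) drawn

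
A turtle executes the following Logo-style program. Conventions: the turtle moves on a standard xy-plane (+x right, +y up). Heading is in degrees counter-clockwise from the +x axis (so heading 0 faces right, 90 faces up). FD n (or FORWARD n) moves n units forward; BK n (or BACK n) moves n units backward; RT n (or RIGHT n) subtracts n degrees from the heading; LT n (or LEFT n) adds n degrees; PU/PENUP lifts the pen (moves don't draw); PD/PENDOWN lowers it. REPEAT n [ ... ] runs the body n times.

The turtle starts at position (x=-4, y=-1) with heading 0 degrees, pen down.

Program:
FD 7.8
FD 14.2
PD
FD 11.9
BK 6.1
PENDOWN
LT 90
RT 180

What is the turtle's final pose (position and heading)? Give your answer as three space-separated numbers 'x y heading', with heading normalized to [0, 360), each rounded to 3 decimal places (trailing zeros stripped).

Answer: 23.8 -1 270

Derivation:
Executing turtle program step by step:
Start: pos=(-4,-1), heading=0, pen down
FD 7.8: (-4,-1) -> (3.8,-1) [heading=0, draw]
FD 14.2: (3.8,-1) -> (18,-1) [heading=0, draw]
PD: pen down
FD 11.9: (18,-1) -> (29.9,-1) [heading=0, draw]
BK 6.1: (29.9,-1) -> (23.8,-1) [heading=0, draw]
PD: pen down
LT 90: heading 0 -> 90
RT 180: heading 90 -> 270
Final: pos=(23.8,-1), heading=270, 4 segment(s) drawn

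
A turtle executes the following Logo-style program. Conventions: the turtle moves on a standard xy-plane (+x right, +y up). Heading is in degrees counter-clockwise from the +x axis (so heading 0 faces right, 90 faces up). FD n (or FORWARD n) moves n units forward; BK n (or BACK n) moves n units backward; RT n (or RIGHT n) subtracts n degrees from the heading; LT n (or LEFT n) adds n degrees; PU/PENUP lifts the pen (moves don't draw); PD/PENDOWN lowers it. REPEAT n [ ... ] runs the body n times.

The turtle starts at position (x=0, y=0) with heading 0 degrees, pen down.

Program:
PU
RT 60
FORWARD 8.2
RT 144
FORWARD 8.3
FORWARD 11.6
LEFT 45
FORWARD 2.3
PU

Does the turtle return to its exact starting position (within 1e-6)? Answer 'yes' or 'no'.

Answer: no

Derivation:
Executing turtle program step by step:
Start: pos=(0,0), heading=0, pen down
PU: pen up
RT 60: heading 0 -> 300
FD 8.2: (0,0) -> (4.1,-7.101) [heading=300, move]
RT 144: heading 300 -> 156
FD 8.3: (4.1,-7.101) -> (-3.482,-3.725) [heading=156, move]
FD 11.6: (-3.482,-3.725) -> (-14.08,0.993) [heading=156, move]
LT 45: heading 156 -> 201
FD 2.3: (-14.08,0.993) -> (-16.227,0.168) [heading=201, move]
PU: pen up
Final: pos=(-16.227,0.168), heading=201, 0 segment(s) drawn

Start position: (0, 0)
Final position: (-16.227, 0.168)
Distance = 16.228; >= 1e-6 -> NOT closed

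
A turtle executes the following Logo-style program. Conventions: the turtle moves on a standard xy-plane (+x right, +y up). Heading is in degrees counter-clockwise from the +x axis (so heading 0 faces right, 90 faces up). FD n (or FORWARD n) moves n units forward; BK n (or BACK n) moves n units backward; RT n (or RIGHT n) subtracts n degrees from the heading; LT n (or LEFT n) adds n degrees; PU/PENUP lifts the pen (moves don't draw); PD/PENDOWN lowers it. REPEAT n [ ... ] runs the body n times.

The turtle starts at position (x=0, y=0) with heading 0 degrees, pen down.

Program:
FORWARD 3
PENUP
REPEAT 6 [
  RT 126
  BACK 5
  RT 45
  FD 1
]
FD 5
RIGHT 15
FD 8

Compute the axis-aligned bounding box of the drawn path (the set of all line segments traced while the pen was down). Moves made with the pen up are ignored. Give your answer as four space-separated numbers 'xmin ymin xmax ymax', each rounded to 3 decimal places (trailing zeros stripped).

Executing turtle program step by step:
Start: pos=(0,0), heading=0, pen down
FD 3: (0,0) -> (3,0) [heading=0, draw]
PU: pen up
REPEAT 6 [
  -- iteration 1/6 --
  RT 126: heading 0 -> 234
  BK 5: (3,0) -> (5.939,4.045) [heading=234, move]
  RT 45: heading 234 -> 189
  FD 1: (5.939,4.045) -> (4.951,3.889) [heading=189, move]
  -- iteration 2/6 --
  RT 126: heading 189 -> 63
  BK 5: (4.951,3.889) -> (2.681,-0.566) [heading=63, move]
  RT 45: heading 63 -> 18
  FD 1: (2.681,-0.566) -> (3.632,-0.257) [heading=18, move]
  -- iteration 3/6 --
  RT 126: heading 18 -> 252
  BK 5: (3.632,-0.257) -> (5.177,4.498) [heading=252, move]
  RT 45: heading 252 -> 207
  FD 1: (5.177,4.498) -> (4.286,4.044) [heading=207, move]
  -- iteration 4/6 --
  RT 126: heading 207 -> 81
  BK 5: (4.286,4.044) -> (3.504,-0.895) [heading=81, move]
  RT 45: heading 81 -> 36
  FD 1: (3.504,-0.895) -> (4.313,-0.307) [heading=36, move]
  -- iteration 5/6 --
  RT 126: heading 36 -> 270
  BK 5: (4.313,-0.307) -> (4.313,4.693) [heading=270, move]
  RT 45: heading 270 -> 225
  FD 1: (4.313,4.693) -> (3.606,3.986) [heading=225, move]
  -- iteration 6/6 --
  RT 126: heading 225 -> 99
  BK 5: (3.606,3.986) -> (4.388,-0.952) [heading=99, move]
  RT 45: heading 99 -> 54
  FD 1: (4.388,-0.952) -> (4.976,-0.143) [heading=54, move]
]
FD 5: (4.976,-0.143) -> (7.915,3.902) [heading=54, move]
RT 15: heading 54 -> 39
FD 8: (7.915,3.902) -> (14.132,8.936) [heading=39, move]
Final: pos=(14.132,8.936), heading=39, 1 segment(s) drawn

Segment endpoints: x in {0, 3}, y in {0}
xmin=0, ymin=0, xmax=3, ymax=0

Answer: 0 0 3 0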